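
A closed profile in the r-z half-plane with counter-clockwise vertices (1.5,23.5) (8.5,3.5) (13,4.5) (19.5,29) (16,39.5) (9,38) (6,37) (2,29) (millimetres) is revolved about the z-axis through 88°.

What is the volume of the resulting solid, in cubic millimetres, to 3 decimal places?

Profile (r,z), 8 vertices: (1.5,23.5) (8.5,3.5) (13,4.5) (19.5,29) (16,39.5) (9,38) (6,37) (2,29)
edge 0: (1.5,23.5)→(8.5,3.5)  cross = 1.5·3.5 − 8.5·23.5 = -194.5000; (r_i+r_j)·cross = 10·-194.5000 = -1945.0000
edge 1: (8.5,3.5)→(13,4.5)  cross = 8.5·4.5 − 13·3.5 = -7.2500; (r_i+r_j)·cross = 21.5·-7.2500 = -155.8750
edge 2: (13,4.5)→(19.5,29)  cross = 13·29 − 19.5·4.5 = 289.2500; (r_i+r_j)·cross = 32.5·289.2500 = 9400.6250
edge 3: (19.5,29)→(16,39.5)  cross = 19.5·39.5 − 16·29 = 306.2500; (r_i+r_j)·cross = 35.5·306.2500 = 10871.8750
edge 4: (16,39.5)→(9,38)  cross = 16·38 − 9·39.5 = 252.5000; (r_i+r_j)·cross = 25·252.5000 = 6312.5000
edge 5: (9,38)→(6,37)  cross = 9·37 − 6·38 = 105.0000; (r_i+r_j)·cross = 15·105.0000 = 1575.0000
edge 6: (6,37)→(2,29)  cross = 6·29 − 2·37 = 100.0000; (r_i+r_j)·cross = 8·100.0000 = 800.0000
edge 7: (2,29)→(1.5,23.5)  cross = 2·23.5 − 1.5·29 = 3.5000; (r_i+r_j)·cross = 3.5·3.5000 = 12.2500
Σcross = 854.7500 → A = |Σcross|/2 = 427.3750 mm²
Σ(r_i+r_j)·cross = 26871.3750 → first moment M = |Σ|/6 = 4478.5625
R_c = M/A = 4478.5625/427.3750 = 10.4792 mm
θ = 88° = 1.535890 rad
V = θ·R_c·A = 1.535890·10.4792·427.3750 = 6878.578 mm³

Volume = 6878.578 mm³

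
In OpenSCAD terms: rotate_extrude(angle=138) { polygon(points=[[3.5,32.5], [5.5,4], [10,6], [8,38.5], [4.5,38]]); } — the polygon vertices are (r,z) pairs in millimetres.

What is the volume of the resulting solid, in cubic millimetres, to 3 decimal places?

Profile (r,z), 5 vertices: (3.5,32.5) (5.5,4) (10,6) (8,38.5) (4.5,38)
edge 0: (3.5,32.5)→(5.5,4)  cross = 3.5·4 − 5.5·32.5 = -164.7500; (r_i+r_j)·cross = 9·-164.7500 = -1482.7500
edge 1: (5.5,4)→(10,6)  cross = 5.5·6 − 10·4 = -7.0000; (r_i+r_j)·cross = 15.5·-7.0000 = -108.5000
edge 2: (10,6)→(8,38.5)  cross = 10·38.5 − 8·6 = 337.0000; (r_i+r_j)·cross = 18·337.0000 = 6066.0000
edge 3: (8,38.5)→(4.5,38)  cross = 8·38 − 4.5·38.5 = 130.7500; (r_i+r_j)·cross = 12.5·130.7500 = 1634.3750
edge 4: (4.5,38)→(3.5,32.5)  cross = 4.5·32.5 − 3.5·38 = 13.2500; (r_i+r_j)·cross = 8·13.2500 = 106.0000
Σcross = 309.2500 → A = |Σcross|/2 = 154.6250 mm²
Σ(r_i+r_j)·cross = 6215.1250 → first moment M = |Σ|/6 = 1035.8542
R_c = M/A = 1035.8542/154.6250 = 6.6991 mm
θ = 138° = 2.408554 rad
V = θ·R_c·A = 2.408554·6.6991·154.6250 = 2494.911 mm³

Volume = 2494.911 mm³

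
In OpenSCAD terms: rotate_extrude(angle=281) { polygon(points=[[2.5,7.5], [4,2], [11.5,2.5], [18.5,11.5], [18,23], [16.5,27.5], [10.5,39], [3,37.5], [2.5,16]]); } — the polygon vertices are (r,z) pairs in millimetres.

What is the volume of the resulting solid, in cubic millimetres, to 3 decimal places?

Profile (r,z), 9 vertices: (2.5,7.5) (4,2) (11.5,2.5) (18.5,11.5) (18,23) (16.5,27.5) (10.5,39) (3,37.5) (2.5,16)
edge 0: (2.5,7.5)→(4,2)  cross = 2.5·2 − 4·7.5 = -25.0000; (r_i+r_j)·cross = 6.5·-25.0000 = -162.5000
edge 1: (4,2)→(11.5,2.5)  cross = 4·2.5 − 11.5·2 = -13.0000; (r_i+r_j)·cross = 15.5·-13.0000 = -201.5000
edge 2: (11.5,2.5)→(18.5,11.5)  cross = 11.5·11.5 − 18.5·2.5 = 86.0000; (r_i+r_j)·cross = 30·86.0000 = 2580.0000
edge 3: (18.5,11.5)→(18,23)  cross = 18.5·23 − 18·11.5 = 218.5000; (r_i+r_j)·cross = 36.5·218.5000 = 7975.2500
edge 4: (18,23)→(16.5,27.5)  cross = 18·27.5 − 16.5·23 = 115.5000; (r_i+r_j)·cross = 34.5·115.5000 = 3984.7500
edge 5: (16.5,27.5)→(10.5,39)  cross = 16.5·39 − 10.5·27.5 = 354.7500; (r_i+r_j)·cross = 27·354.7500 = 9578.2500
edge 6: (10.5,39)→(3,37.5)  cross = 10.5·37.5 − 3·39 = 276.7500; (r_i+r_j)·cross = 13.5·276.7500 = 3736.1250
edge 7: (3,37.5)→(2.5,16)  cross = 3·16 − 2.5·37.5 = -45.7500; (r_i+r_j)·cross = 5.5·-45.7500 = -251.6250
edge 8: (2.5,16)→(2.5,7.5)  cross = 2.5·7.5 − 2.5·16 = -21.2500; (r_i+r_j)·cross = 5·-21.2500 = -106.2500
Σcross = 946.5000 → A = |Σcross|/2 = 473.2500 mm²
Σ(r_i+r_j)·cross = 27132.5000 → first moment M = |Σ|/6 = 4522.0833
R_c = M/A = 4522.0833/473.2500 = 9.5554 mm
θ = 281° = 4.904375 rad
V = θ·R_c·A = 4.904375·9.5554·473.2500 = 22177.993 mm³

Volume = 22177.993 mm³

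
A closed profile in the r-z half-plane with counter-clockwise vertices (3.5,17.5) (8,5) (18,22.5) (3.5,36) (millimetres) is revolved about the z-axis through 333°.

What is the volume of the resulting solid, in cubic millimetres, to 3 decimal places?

Profile (r,z), 4 vertices: (3.5,17.5) (8,5) (18,22.5) (3.5,36)
edge 0: (3.5,17.5)→(8,5)  cross = 3.5·5 − 8·17.5 = -122.5000; (r_i+r_j)·cross = 11.5·-122.5000 = -1408.7500
edge 1: (8,5)→(18,22.5)  cross = 8·22.5 − 18·5 = 90.0000; (r_i+r_j)·cross = 26·90.0000 = 2340.0000
edge 2: (18,22.5)→(3.5,36)  cross = 18·36 − 3.5·22.5 = 569.2500; (r_i+r_j)·cross = 21.5·569.2500 = 12238.8750
edge 3: (3.5,36)→(3.5,17.5)  cross = 3.5·17.5 − 3.5·36 = -64.7500; (r_i+r_j)·cross = 7·-64.7500 = -453.2500
Σcross = 472.0000 → A = |Σcross|/2 = 236.0000 mm²
Σ(r_i+r_j)·cross = 12716.8750 → first moment M = |Σ|/6 = 2119.4792
R_c = M/A = 2119.4792/236.0000 = 8.9808 mm
θ = 333° = 5.811946 rad
V = θ·R_c·A = 5.811946·8.9808·236.0000 = 12318.299 mm³

Volume = 12318.299 mm³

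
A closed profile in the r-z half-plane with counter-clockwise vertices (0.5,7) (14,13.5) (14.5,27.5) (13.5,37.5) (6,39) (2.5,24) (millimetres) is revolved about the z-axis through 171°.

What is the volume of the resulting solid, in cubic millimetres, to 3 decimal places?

Volume = 7556.538 mm³

Profile (r,z), 6 vertices: (0.5,7) (14,13.5) (14.5,27.5) (13.5,37.5) (6,39) (2.5,24)
edge 0: (0.5,7)→(14,13.5)  cross = 0.5·13.5 − 14·7 = -91.2500; (r_i+r_j)·cross = 14.5·-91.2500 = -1323.1250
edge 1: (14,13.5)→(14.5,27.5)  cross = 14·27.5 − 14.5·13.5 = 189.2500; (r_i+r_j)·cross = 28.5·189.2500 = 5393.6250
edge 2: (14.5,27.5)→(13.5,37.5)  cross = 14.5·37.5 − 13.5·27.5 = 172.5000; (r_i+r_j)·cross = 28·172.5000 = 4830.0000
edge 3: (13.5,37.5)→(6,39)  cross = 13.5·39 − 6·37.5 = 301.5000; (r_i+r_j)·cross = 19.5·301.5000 = 5879.2500
edge 4: (6,39)→(2.5,24)  cross = 6·24 − 2.5·39 = 46.5000; (r_i+r_j)·cross = 8.5·46.5000 = 395.2500
edge 5: (2.5,24)→(0.5,7)  cross = 2.5·7 − 0.5·24 = 5.5000; (r_i+r_j)·cross = 3·5.5000 = 16.5000
Σcross = 624.0000 → A = |Σcross|/2 = 312.0000 mm²
Σ(r_i+r_j)·cross = 15191.5000 → first moment M = |Σ|/6 = 2531.9167
R_c = M/A = 2531.9167/312.0000 = 8.1151 mm
θ = 171° = 2.984513 rad
V = θ·R_c·A = 2.984513·8.1151·312.0000 = 7556.538 mm³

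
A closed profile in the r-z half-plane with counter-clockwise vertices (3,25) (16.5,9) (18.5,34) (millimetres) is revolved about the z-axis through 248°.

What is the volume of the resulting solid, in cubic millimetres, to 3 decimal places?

Volume = 10129.216 mm³

Profile (r,z), 3 vertices: (3,25) (16.5,9) (18.5,34)
edge 0: (3,25)→(16.5,9)  cross = 3·9 − 16.5·25 = -385.5000; (r_i+r_j)·cross = 19.5·-385.5000 = -7517.2500
edge 1: (16.5,9)→(18.5,34)  cross = 16.5·34 − 18.5·9 = 394.5000; (r_i+r_j)·cross = 35·394.5000 = 13807.5000
edge 2: (18.5,34)→(3,25)  cross = 18.5·25 − 3·34 = 360.5000; (r_i+r_j)·cross = 21.5·360.5000 = 7750.7500
Σcross = 369.5000 → A = |Σcross|/2 = 184.7500 mm²
Σ(r_i+r_j)·cross = 14041.0000 → first moment M = |Σ|/6 = 2340.1667
R_c = M/A = 2340.1667/184.7500 = 12.6667 mm
θ = 248° = 4.328417 rad
V = θ·R_c·A = 4.328417·12.6667·184.7500 = 10129.216 mm³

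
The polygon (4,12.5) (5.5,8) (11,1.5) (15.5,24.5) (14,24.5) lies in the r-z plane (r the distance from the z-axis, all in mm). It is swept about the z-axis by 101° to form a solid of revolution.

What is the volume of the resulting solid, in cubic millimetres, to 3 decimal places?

Profile (r,z), 5 vertices: (4,12.5) (5.5,8) (11,1.5) (15.5,24.5) (14,24.5)
edge 0: (4,12.5)→(5.5,8)  cross = 4·8 − 5.5·12.5 = -36.7500; (r_i+r_j)·cross = 9.5·-36.7500 = -349.1250
edge 1: (5.5,8)→(11,1.5)  cross = 5.5·1.5 − 11·8 = -79.7500; (r_i+r_j)·cross = 16.5·-79.7500 = -1315.8750
edge 2: (11,1.5)→(15.5,24.5)  cross = 11·24.5 − 15.5·1.5 = 246.2500; (r_i+r_j)·cross = 26.5·246.2500 = 6525.6250
edge 3: (15.5,24.5)→(14,24.5)  cross = 15.5·24.5 − 14·24.5 = 36.7500; (r_i+r_j)·cross = 29.5·36.7500 = 1084.1250
edge 4: (14,24.5)→(4,12.5)  cross = 14·12.5 − 4·24.5 = 77.0000; (r_i+r_j)·cross = 18·77.0000 = 1386.0000
Σcross = 243.5000 → A = |Σcross|/2 = 121.7500 mm²
Σ(r_i+r_j)·cross = 7330.7500 → first moment M = |Σ|/6 = 1221.7917
R_c = M/A = 1221.7917/121.7500 = 10.0352 mm
θ = 101° = 1.762783 rad
V = θ·R_c·A = 1.762783·10.0352·121.7500 = 2153.753 mm³

Volume = 2153.753 mm³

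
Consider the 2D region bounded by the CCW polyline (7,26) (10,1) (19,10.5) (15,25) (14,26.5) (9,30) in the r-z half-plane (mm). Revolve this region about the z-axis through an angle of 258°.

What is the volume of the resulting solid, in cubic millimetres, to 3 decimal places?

Volume = 11200.336 mm³

Profile (r,z), 6 vertices: (7,26) (10,1) (19,10.5) (15,25) (14,26.5) (9,30)
edge 0: (7,26)→(10,1)  cross = 7·1 − 10·26 = -253.0000; (r_i+r_j)·cross = 17·-253.0000 = -4301.0000
edge 1: (10,1)→(19,10.5)  cross = 10·10.5 − 19·1 = 86.0000; (r_i+r_j)·cross = 29·86.0000 = 2494.0000
edge 2: (19,10.5)→(15,25)  cross = 19·25 − 15·10.5 = 317.5000; (r_i+r_j)·cross = 34·317.5000 = 10795.0000
edge 3: (15,25)→(14,26.5)  cross = 15·26.5 − 14·25 = 47.5000; (r_i+r_j)·cross = 29·47.5000 = 1377.5000
edge 4: (14,26.5)→(9,30)  cross = 14·30 − 9·26.5 = 181.5000; (r_i+r_j)·cross = 23·181.5000 = 4174.5000
edge 5: (9,30)→(7,26)  cross = 9·26 − 7·30 = 24.0000; (r_i+r_j)·cross = 16·24.0000 = 384.0000
Σcross = 403.5000 → A = |Σcross|/2 = 201.7500 mm²
Σ(r_i+r_j)·cross = 14924.0000 → first moment M = |Σ|/6 = 2487.3333
R_c = M/A = 2487.3333/201.7500 = 12.3288 mm
θ = 258° = 4.502949 rad
V = θ·R_c·A = 4.502949·12.3288·201.7500 = 11200.336 mm³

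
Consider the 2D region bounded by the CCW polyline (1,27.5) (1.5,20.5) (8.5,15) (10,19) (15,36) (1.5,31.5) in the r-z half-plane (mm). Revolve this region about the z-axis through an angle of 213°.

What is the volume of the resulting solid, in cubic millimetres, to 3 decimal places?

Profile (r,z), 6 vertices: (1,27.5) (1.5,20.5) (8.5,15) (10,19) (15,36) (1.5,31.5)
edge 0: (1,27.5)→(1.5,20.5)  cross = 1·20.5 − 1.5·27.5 = -20.7500; (r_i+r_j)·cross = 2.5·-20.7500 = -51.8750
edge 1: (1.5,20.5)→(8.5,15)  cross = 1.5·15 − 8.5·20.5 = -151.7500; (r_i+r_j)·cross = 10·-151.7500 = -1517.5000
edge 2: (8.5,15)→(10,19)  cross = 8.5·19 − 10·15 = 11.5000; (r_i+r_j)·cross = 18.5·11.5000 = 212.7500
edge 3: (10,19)→(15,36)  cross = 10·36 − 15·19 = 75.0000; (r_i+r_j)·cross = 25·75.0000 = 1875.0000
edge 4: (15,36)→(1.5,31.5)  cross = 15·31.5 − 1.5·36 = 418.5000; (r_i+r_j)·cross = 16.5·418.5000 = 6905.2500
edge 5: (1.5,31.5)→(1,27.5)  cross = 1.5·27.5 − 1·31.5 = 9.7500; (r_i+r_j)·cross = 2.5·9.7500 = 24.3750
Σcross = 342.2500 → A = |Σcross|/2 = 171.1250 mm²
Σ(r_i+r_j)·cross = 7448.0000 → first moment M = |Σ|/6 = 1241.3333
R_c = M/A = 1241.3333/171.1250 = 7.2540 mm
θ = 213° = 3.717551 rad
V = θ·R_c·A = 3.717551·7.2540·171.1250 = 4614.720 mm³

Volume = 4614.720 mm³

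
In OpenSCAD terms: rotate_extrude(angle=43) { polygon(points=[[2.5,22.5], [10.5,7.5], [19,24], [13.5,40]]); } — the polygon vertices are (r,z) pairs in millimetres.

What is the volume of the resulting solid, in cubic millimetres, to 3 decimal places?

Profile (r,z), 4 vertices: (2.5,22.5) (10.5,7.5) (19,24) (13.5,40)
edge 0: (2.5,22.5)→(10.5,7.5)  cross = 2.5·7.5 − 10.5·22.5 = -217.5000; (r_i+r_j)·cross = 13·-217.5000 = -2827.5000
edge 1: (10.5,7.5)→(19,24)  cross = 10.5·24 − 19·7.5 = 109.5000; (r_i+r_j)·cross = 29.5·109.5000 = 3230.2500
edge 2: (19,24)→(13.5,40)  cross = 19·40 − 13.5·24 = 436.0000; (r_i+r_j)·cross = 32.5·436.0000 = 14170.0000
edge 3: (13.5,40)→(2.5,22.5)  cross = 13.5·22.5 − 2.5·40 = 203.7500; (r_i+r_j)·cross = 16·203.7500 = 3260.0000
Σcross = 531.7500 → A = |Σcross|/2 = 265.8750 mm²
Σ(r_i+r_j)·cross = 17832.7500 → first moment M = |Σ|/6 = 2972.1250
R_c = M/A = 2972.1250/265.8750 = 11.1787 mm
θ = 43° = 0.750492 rad
V = θ·R_c·A = 0.750492·11.1787·265.8750 = 2230.555 mm³

Volume = 2230.555 mm³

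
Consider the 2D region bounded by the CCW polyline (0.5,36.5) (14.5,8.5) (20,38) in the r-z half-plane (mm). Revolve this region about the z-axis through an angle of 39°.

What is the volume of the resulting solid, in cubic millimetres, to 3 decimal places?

Volume = 2251.344 mm³

Profile (r,z), 3 vertices: (0.5,36.5) (14.5,8.5) (20,38)
edge 0: (0.5,36.5)→(14.5,8.5)  cross = 0.5·8.5 − 14.5·36.5 = -525.0000; (r_i+r_j)·cross = 15·-525.0000 = -7875.0000
edge 1: (14.5,8.5)→(20,38)  cross = 14.5·38 − 20·8.5 = 381.0000; (r_i+r_j)·cross = 34.5·381.0000 = 13144.5000
edge 2: (20,38)→(0.5,36.5)  cross = 20·36.5 − 0.5·38 = 711.0000; (r_i+r_j)·cross = 20.5·711.0000 = 14575.5000
Σcross = 567.0000 → A = |Σcross|/2 = 283.5000 mm²
Σ(r_i+r_j)·cross = 19845.0000 → first moment M = |Σ|/6 = 3307.5000
R_c = M/A = 3307.5000/283.5000 = 11.6667 mm
θ = 39° = 0.680678 rad
V = θ·R_c·A = 0.680678·11.6667·283.5000 = 2251.344 mm³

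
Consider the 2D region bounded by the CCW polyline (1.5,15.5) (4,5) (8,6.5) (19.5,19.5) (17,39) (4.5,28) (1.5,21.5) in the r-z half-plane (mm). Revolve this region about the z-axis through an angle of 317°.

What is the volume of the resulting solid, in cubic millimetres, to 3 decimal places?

Profile (r,z), 7 vertices: (1.5,15.5) (4,5) (8,6.5) (19.5,19.5) (17,39) (4.5,28) (1.5,21.5)
edge 0: (1.5,15.5)→(4,5)  cross = 1.5·5 − 4·15.5 = -54.5000; (r_i+r_j)·cross = 5.5·-54.5000 = -299.7500
edge 1: (4,5)→(8,6.5)  cross = 4·6.5 − 8·5 = -14.0000; (r_i+r_j)·cross = 12·-14.0000 = -168.0000
edge 2: (8,6.5)→(19.5,19.5)  cross = 8·19.5 − 19.5·6.5 = 29.2500; (r_i+r_j)·cross = 27.5·29.2500 = 804.3750
edge 3: (19.5,19.5)→(17,39)  cross = 19.5·39 − 17·19.5 = 429.0000; (r_i+r_j)·cross = 36.5·429.0000 = 15658.5000
edge 4: (17,39)→(4.5,28)  cross = 17·28 − 4.5·39 = 300.5000; (r_i+r_j)·cross = 21.5·300.5000 = 6460.7500
edge 5: (4.5,28)→(1.5,21.5)  cross = 4.5·21.5 − 1.5·28 = 54.7500; (r_i+r_j)·cross = 6·54.7500 = 328.5000
edge 6: (1.5,21.5)→(1.5,15.5)  cross = 1.5·15.5 − 1.5·21.5 = -9.0000; (r_i+r_j)·cross = 3·-9.0000 = -27.0000
Σcross = 736.0000 → A = |Σcross|/2 = 368.0000 mm²
Σ(r_i+r_j)·cross = 22757.3750 → first moment M = |Σ|/6 = 3792.8958
R_c = M/A = 3792.8958/368.0000 = 10.3068 mm
θ = 317° = 5.532694 rad
V = θ·R_c·A = 5.532694·10.3068·368.0000 = 20984.931 mm³

Volume = 20984.931 mm³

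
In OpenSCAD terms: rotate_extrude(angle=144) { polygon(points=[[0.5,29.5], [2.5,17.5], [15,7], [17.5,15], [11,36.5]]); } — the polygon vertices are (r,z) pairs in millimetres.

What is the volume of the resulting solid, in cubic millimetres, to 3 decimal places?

Volume = 6648.657 mm³

Profile (r,z), 5 vertices: (0.5,29.5) (2.5,17.5) (15,7) (17.5,15) (11,36.5)
edge 0: (0.5,29.5)→(2.5,17.5)  cross = 0.5·17.5 − 2.5·29.5 = -65.0000; (r_i+r_j)·cross = 3·-65.0000 = -195.0000
edge 1: (2.5,17.5)→(15,7)  cross = 2.5·7 − 15·17.5 = -245.0000; (r_i+r_j)·cross = 17.5·-245.0000 = -4287.5000
edge 2: (15,7)→(17.5,15)  cross = 15·15 − 17.5·7 = 102.5000; (r_i+r_j)·cross = 32.5·102.5000 = 3331.2500
edge 3: (17.5,15)→(11,36.5)  cross = 17.5·36.5 − 11·15 = 473.7500; (r_i+r_j)·cross = 28.5·473.7500 = 13501.8750
edge 4: (11,36.5)→(0.5,29.5)  cross = 11·29.5 − 0.5·36.5 = 306.2500; (r_i+r_j)·cross = 11.5·306.2500 = 3521.8750
Σcross = 572.5000 → A = |Σcross|/2 = 286.2500 mm²
Σ(r_i+r_j)·cross = 15872.5000 → first moment M = |Σ|/6 = 2645.4167
R_c = M/A = 2645.4167/286.2500 = 9.2416 mm
θ = 144° = 2.513274 rad
V = θ·R_c·A = 2.513274·9.2416·286.2500 = 6648.657 mm³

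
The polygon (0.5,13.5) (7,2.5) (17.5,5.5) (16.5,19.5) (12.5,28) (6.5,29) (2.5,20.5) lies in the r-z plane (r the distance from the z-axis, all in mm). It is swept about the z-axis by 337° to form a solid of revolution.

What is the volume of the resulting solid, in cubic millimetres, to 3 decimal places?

Volume = 17708.998 mm³

Profile (r,z), 7 vertices: (0.5,13.5) (7,2.5) (17.5,5.5) (16.5,19.5) (12.5,28) (6.5,29) (2.5,20.5)
edge 0: (0.5,13.5)→(7,2.5)  cross = 0.5·2.5 − 7·13.5 = -93.2500; (r_i+r_j)·cross = 7.5·-93.2500 = -699.3750
edge 1: (7,2.5)→(17.5,5.5)  cross = 7·5.5 − 17.5·2.5 = -5.2500; (r_i+r_j)·cross = 24.5·-5.2500 = -128.6250
edge 2: (17.5,5.5)→(16.5,19.5)  cross = 17.5·19.5 − 16.5·5.5 = 250.5000; (r_i+r_j)·cross = 34·250.5000 = 8517.0000
edge 3: (16.5,19.5)→(12.5,28)  cross = 16.5·28 − 12.5·19.5 = 218.2500; (r_i+r_j)·cross = 29·218.2500 = 6329.2500
edge 4: (12.5,28)→(6.5,29)  cross = 12.5·29 − 6.5·28 = 180.5000; (r_i+r_j)·cross = 19·180.5000 = 3429.5000
edge 5: (6.5,29)→(2.5,20.5)  cross = 6.5·20.5 − 2.5·29 = 60.7500; (r_i+r_j)·cross = 9·60.7500 = 546.7500
edge 6: (2.5,20.5)→(0.5,13.5)  cross = 2.5·13.5 − 0.5·20.5 = 23.5000; (r_i+r_j)·cross = 3·23.5000 = 70.5000
Σcross = 635.0000 → A = |Σcross|/2 = 317.5000 mm²
Σ(r_i+r_j)·cross = 18065.0000 → first moment M = |Σ|/6 = 3010.8333
R_c = M/A = 3010.8333/317.5000 = 9.4829 mm
θ = 337° = 5.881760 rad
V = θ·R_c·A = 5.881760·9.4829·317.5000 = 17708.998 mm³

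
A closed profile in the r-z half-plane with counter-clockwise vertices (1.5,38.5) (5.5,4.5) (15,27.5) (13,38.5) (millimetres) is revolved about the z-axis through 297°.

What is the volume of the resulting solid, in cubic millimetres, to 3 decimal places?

Profile (r,z), 4 vertices: (1.5,38.5) (5.5,4.5) (15,27.5) (13,38.5)
edge 0: (1.5,38.5)→(5.5,4.5)  cross = 1.5·4.5 − 5.5·38.5 = -205.0000; (r_i+r_j)·cross = 7·-205.0000 = -1435.0000
edge 1: (5.5,4.5)→(15,27.5)  cross = 5.5·27.5 − 15·4.5 = 83.7500; (r_i+r_j)·cross = 20.5·83.7500 = 1716.8750
edge 2: (15,27.5)→(13,38.5)  cross = 15·38.5 − 13·27.5 = 220.0000; (r_i+r_j)·cross = 28·220.0000 = 6160.0000
edge 3: (13,38.5)→(1.5,38.5)  cross = 13·38.5 − 1.5·38.5 = 442.7500; (r_i+r_j)·cross = 14.5·442.7500 = 6419.8750
Σcross = 541.5000 → A = |Σcross|/2 = 270.7500 mm²
Σ(r_i+r_j)·cross = 12861.7500 → first moment M = |Σ|/6 = 2143.6250
R_c = M/A = 2143.6250/270.7500 = 7.9174 mm
θ = 297° = 5.183628 rad
V = θ·R_c·A = 5.183628·7.9174·270.7500 = 11111.754 mm³

Volume = 11111.754 mm³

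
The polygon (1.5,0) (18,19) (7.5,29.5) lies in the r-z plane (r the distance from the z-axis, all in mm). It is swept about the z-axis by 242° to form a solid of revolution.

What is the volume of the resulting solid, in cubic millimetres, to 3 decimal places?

Volume = 7084.723 mm³

Profile (r,z), 3 vertices: (1.5,0) (18,19) (7.5,29.5)
edge 0: (1.5,0)→(18,19)  cross = 1.5·19 − 18·0 = 28.5000; (r_i+r_j)·cross = 19.5·28.5000 = 555.7500
edge 1: (18,19)→(7.5,29.5)  cross = 18·29.5 − 7.5·19 = 388.5000; (r_i+r_j)·cross = 25.5·388.5000 = 9906.7500
edge 2: (7.5,29.5)→(1.5,0)  cross = 7.5·0 − 1.5·29.5 = -44.2500; (r_i+r_j)·cross = 9·-44.2500 = -398.2500
Σcross = 372.7500 → A = |Σcross|/2 = 186.3750 mm²
Σ(r_i+r_j)·cross = 10064.2500 → first moment M = |Σ|/6 = 1677.3750
R_c = M/A = 1677.3750/186.3750 = 9.0000 mm
θ = 242° = 4.223697 rad
V = θ·R_c·A = 4.223697·9.0000·186.3750 = 7084.723 mm³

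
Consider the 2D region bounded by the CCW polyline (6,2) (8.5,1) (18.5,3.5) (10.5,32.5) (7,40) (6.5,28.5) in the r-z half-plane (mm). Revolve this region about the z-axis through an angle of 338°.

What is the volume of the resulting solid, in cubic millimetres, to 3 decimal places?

Volume = 16804.645 mm³

Profile (r,z), 6 vertices: (6,2) (8.5,1) (18.5,3.5) (10.5,32.5) (7,40) (6.5,28.5)
edge 0: (6,2)→(8.5,1)  cross = 6·1 − 8.5·2 = -11.0000; (r_i+r_j)·cross = 14.5·-11.0000 = -159.5000
edge 1: (8.5,1)→(18.5,3.5)  cross = 8.5·3.5 − 18.5·1 = 11.2500; (r_i+r_j)·cross = 27·11.2500 = 303.7500
edge 2: (18.5,3.5)→(10.5,32.5)  cross = 18.5·32.5 − 10.5·3.5 = 564.5000; (r_i+r_j)·cross = 29·564.5000 = 16370.5000
edge 3: (10.5,32.5)→(7,40)  cross = 10.5·40 − 7·32.5 = 192.5000; (r_i+r_j)·cross = 17.5·192.5000 = 3368.7500
edge 4: (7,40)→(6.5,28.5)  cross = 7·28.5 − 6.5·40 = -60.5000; (r_i+r_j)·cross = 13.5·-60.5000 = -816.7500
edge 5: (6.5,28.5)→(6,2)  cross = 6.5·2 − 6·28.5 = -158.0000; (r_i+r_j)·cross = 12.5·-158.0000 = -1975.0000
Σcross = 538.7500 → A = |Σcross|/2 = 269.3750 mm²
Σ(r_i+r_j)·cross = 17091.7500 → first moment M = |Σ|/6 = 2848.6250
R_c = M/A = 2848.6250/269.3750 = 10.5749 mm
θ = 338° = 5.899213 rad
V = θ·R_c·A = 5.899213·10.5749·269.3750 = 16804.645 mm³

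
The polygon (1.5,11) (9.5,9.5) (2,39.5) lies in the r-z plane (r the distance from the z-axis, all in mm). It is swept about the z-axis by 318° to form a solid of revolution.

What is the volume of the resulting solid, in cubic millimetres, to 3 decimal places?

Volume = 2750.792 mm³

Profile (r,z), 3 vertices: (1.5,11) (9.5,9.5) (2,39.5)
edge 0: (1.5,11)→(9.5,9.5)  cross = 1.5·9.5 − 9.5·11 = -90.2500; (r_i+r_j)·cross = 11·-90.2500 = -992.7500
edge 1: (9.5,9.5)→(2,39.5)  cross = 9.5·39.5 − 2·9.5 = 356.2500; (r_i+r_j)·cross = 11.5·356.2500 = 4096.8750
edge 2: (2,39.5)→(1.5,11)  cross = 2·11 − 1.5·39.5 = -37.2500; (r_i+r_j)·cross = 3.5·-37.2500 = -130.3750
Σcross = 228.7500 → A = |Σcross|/2 = 114.3750 mm²
Σ(r_i+r_j)·cross = 2973.7500 → first moment M = |Σ|/6 = 495.6250
R_c = M/A = 495.6250/114.3750 = 4.3333 mm
θ = 318° = 5.550147 rad
V = θ·R_c·A = 5.550147·4.3333·114.3750 = 2750.792 mm³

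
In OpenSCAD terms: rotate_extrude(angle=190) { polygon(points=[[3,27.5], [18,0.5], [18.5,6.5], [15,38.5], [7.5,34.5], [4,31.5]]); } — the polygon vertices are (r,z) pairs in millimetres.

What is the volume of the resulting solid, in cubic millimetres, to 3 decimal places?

Volume = 11357.039 mm³

Profile (r,z), 6 vertices: (3,27.5) (18,0.5) (18.5,6.5) (15,38.5) (7.5,34.5) (4,31.5)
edge 0: (3,27.5)→(18,0.5)  cross = 3·0.5 − 18·27.5 = -493.5000; (r_i+r_j)·cross = 21·-493.5000 = -10363.5000
edge 1: (18,0.5)→(18.5,6.5)  cross = 18·6.5 − 18.5·0.5 = 107.7500; (r_i+r_j)·cross = 36.5·107.7500 = 3932.8750
edge 2: (18.5,6.5)→(15,38.5)  cross = 18.5·38.5 − 15·6.5 = 614.7500; (r_i+r_j)·cross = 33.5·614.7500 = 20594.1250
edge 3: (15,38.5)→(7.5,34.5)  cross = 15·34.5 − 7.5·38.5 = 228.7500; (r_i+r_j)·cross = 22.5·228.7500 = 5146.8750
edge 4: (7.5,34.5)→(4,31.5)  cross = 7.5·31.5 − 4·34.5 = 98.2500; (r_i+r_j)·cross = 11.5·98.2500 = 1129.8750
edge 5: (4,31.5)→(3,27.5)  cross = 4·27.5 − 3·31.5 = 15.5000; (r_i+r_j)·cross = 7·15.5000 = 108.5000
Σcross = 571.5000 → A = |Σcross|/2 = 285.7500 mm²
Σ(r_i+r_j)·cross = 20548.7500 → first moment M = |Σ|/6 = 3424.7917
R_c = M/A = 3424.7917/285.7500 = 11.9853 mm
θ = 190° = 3.316126 rad
V = θ·R_c·A = 3.316126·11.9853·285.7500 = 11357.039 mm³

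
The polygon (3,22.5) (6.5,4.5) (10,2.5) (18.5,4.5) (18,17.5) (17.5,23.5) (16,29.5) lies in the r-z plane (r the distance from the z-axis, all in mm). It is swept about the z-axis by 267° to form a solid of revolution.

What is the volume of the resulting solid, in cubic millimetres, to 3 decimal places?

Profile (r,z), 7 vertices: (3,22.5) (6.5,4.5) (10,2.5) (18.5,4.5) (18,17.5) (17.5,23.5) (16,29.5)
edge 0: (3,22.5)→(6.5,4.5)  cross = 3·4.5 − 6.5·22.5 = -132.7500; (r_i+r_j)·cross = 9.5·-132.7500 = -1261.1250
edge 1: (6.5,4.5)→(10,2.5)  cross = 6.5·2.5 − 10·4.5 = -28.7500; (r_i+r_j)·cross = 16.5·-28.7500 = -474.3750
edge 2: (10,2.5)→(18.5,4.5)  cross = 10·4.5 − 18.5·2.5 = -1.2500; (r_i+r_j)·cross = 28.5·-1.2500 = -35.6250
edge 3: (18.5,4.5)→(18,17.5)  cross = 18.5·17.5 − 18·4.5 = 242.7500; (r_i+r_j)·cross = 36.5·242.7500 = 8860.3750
edge 4: (18,17.5)→(17.5,23.5)  cross = 18·23.5 − 17.5·17.5 = 116.7500; (r_i+r_j)·cross = 35.5·116.7500 = 4144.6250
edge 5: (17.5,23.5)→(16,29.5)  cross = 17.5·29.5 − 16·23.5 = 140.2500; (r_i+r_j)·cross = 33.5·140.2500 = 4698.3750
edge 6: (16,29.5)→(3,22.5)  cross = 16·22.5 − 3·29.5 = 271.5000; (r_i+r_j)·cross = 19·271.5000 = 5158.5000
Σcross = 608.5000 → A = |Σcross|/2 = 304.2500 mm²
Σ(r_i+r_j)·cross = 21090.7500 → first moment M = |Σ|/6 = 3515.1250
R_c = M/A = 3515.1250/304.2500 = 11.5534 mm
θ = 267° = 4.660029 rad
V = θ·R_c·A = 4.660029·11.5534·304.2500 = 16380.585 mm³

Volume = 16380.585 mm³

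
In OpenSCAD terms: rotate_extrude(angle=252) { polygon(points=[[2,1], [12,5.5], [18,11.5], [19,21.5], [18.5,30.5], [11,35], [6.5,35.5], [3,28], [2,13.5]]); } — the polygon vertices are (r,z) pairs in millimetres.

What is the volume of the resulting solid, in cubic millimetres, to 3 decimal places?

Volume = 19647.167 mm³

Profile (r,z), 9 vertices: (2,1) (12,5.5) (18,11.5) (19,21.5) (18.5,30.5) (11,35) (6.5,35.5) (3,28) (2,13.5)
edge 0: (2,1)→(12,5.5)  cross = 2·5.5 − 12·1 = -1.0000; (r_i+r_j)·cross = 14·-1.0000 = -14.0000
edge 1: (12,5.5)→(18,11.5)  cross = 12·11.5 − 18·5.5 = 39.0000; (r_i+r_j)·cross = 30·39.0000 = 1170.0000
edge 2: (18,11.5)→(19,21.5)  cross = 18·21.5 − 19·11.5 = 168.5000; (r_i+r_j)·cross = 37·168.5000 = 6234.5000
edge 3: (19,21.5)→(18.5,30.5)  cross = 19·30.5 − 18.5·21.5 = 181.7500; (r_i+r_j)·cross = 37.5·181.7500 = 6815.6250
edge 4: (18.5,30.5)→(11,35)  cross = 18.5·35 − 11·30.5 = 312.0000; (r_i+r_j)·cross = 29.5·312.0000 = 9204.0000
edge 5: (11,35)→(6.5,35.5)  cross = 11·35.5 − 6.5·35 = 163.0000; (r_i+r_j)·cross = 17.5·163.0000 = 2852.5000
edge 6: (6.5,35.5)→(3,28)  cross = 6.5·28 − 3·35.5 = 75.5000; (r_i+r_j)·cross = 9.5·75.5000 = 717.2500
edge 7: (3,28)→(2,13.5)  cross = 3·13.5 − 2·28 = -15.5000; (r_i+r_j)·cross = 5·-15.5000 = -77.5000
edge 8: (2,13.5)→(2,1)  cross = 2·1 − 2·13.5 = -25.0000; (r_i+r_j)·cross = 4·-25.0000 = -100.0000
Σcross = 898.2500 → A = |Σcross|/2 = 449.1250 mm²
Σ(r_i+r_j)·cross = 26802.3750 → first moment M = |Σ|/6 = 4467.0625
R_c = M/A = 4467.0625/449.1250 = 9.9461 mm
θ = 252° = 4.398230 rad
V = θ·R_c·A = 4.398230·9.9461·449.1250 = 19647.167 mm³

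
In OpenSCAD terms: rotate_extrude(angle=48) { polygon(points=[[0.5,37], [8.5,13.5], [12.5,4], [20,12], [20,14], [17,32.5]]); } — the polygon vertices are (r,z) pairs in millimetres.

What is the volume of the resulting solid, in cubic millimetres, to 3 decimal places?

Profile (r,z), 6 vertices: (0.5,37) (8.5,13.5) (12.5,4) (20,12) (20,14) (17,32.5)
edge 0: (0.5,37)→(8.5,13.5)  cross = 0.5·13.5 − 8.5·37 = -307.7500; (r_i+r_j)·cross = 9·-307.7500 = -2769.7500
edge 1: (8.5,13.5)→(12.5,4)  cross = 8.5·4 − 12.5·13.5 = -134.7500; (r_i+r_j)·cross = 21·-134.7500 = -2829.7500
edge 2: (12.5,4)→(20,12)  cross = 12.5·12 − 20·4 = 70.0000; (r_i+r_j)·cross = 32.5·70.0000 = 2275.0000
edge 3: (20,12)→(20,14)  cross = 20·14 − 20·12 = 40.0000; (r_i+r_j)·cross = 40·40.0000 = 1600.0000
edge 4: (20,14)→(17,32.5)  cross = 20·32.5 − 17·14 = 412.0000; (r_i+r_j)·cross = 37·412.0000 = 15244.0000
edge 5: (17,32.5)→(0.5,37)  cross = 17·37 − 0.5·32.5 = 612.7500; (r_i+r_j)·cross = 17.5·612.7500 = 10723.1250
Σcross = 692.2500 → A = |Σcross|/2 = 346.1250 mm²
Σ(r_i+r_j)·cross = 24242.6250 → first moment M = |Σ|/6 = 4040.4375
R_c = M/A = 4040.4375/346.1250 = 11.6733 mm
θ = 48° = 0.837758 rad
V = θ·R_c·A = 0.837758·11.6733·346.1250 = 3384.909 mm³

Volume = 3384.909 mm³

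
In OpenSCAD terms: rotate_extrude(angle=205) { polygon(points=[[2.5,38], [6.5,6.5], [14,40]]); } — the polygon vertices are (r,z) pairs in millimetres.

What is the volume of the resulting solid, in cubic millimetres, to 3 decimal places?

Volume = 5078.119 mm³

Profile (r,z), 3 vertices: (2.5,38) (6.5,6.5) (14,40)
edge 0: (2.5,38)→(6.5,6.5)  cross = 2.5·6.5 − 6.5·38 = -230.7500; (r_i+r_j)·cross = 9·-230.7500 = -2076.7500
edge 1: (6.5,6.5)→(14,40)  cross = 6.5·40 − 14·6.5 = 169.0000; (r_i+r_j)·cross = 20.5·169.0000 = 3464.5000
edge 2: (14,40)→(2.5,38)  cross = 14·38 − 2.5·40 = 432.0000; (r_i+r_j)·cross = 16.5·432.0000 = 7128.0000
Σcross = 370.2500 → A = |Σcross|/2 = 185.1250 mm²
Σ(r_i+r_j)·cross = 8515.7500 → first moment M = |Σ|/6 = 1419.2917
R_c = M/A = 1419.2917/185.1250 = 7.6667 mm
θ = 205° = 3.577925 rad
V = θ·R_c·A = 3.577925·7.6667·185.1250 = 5078.119 mm³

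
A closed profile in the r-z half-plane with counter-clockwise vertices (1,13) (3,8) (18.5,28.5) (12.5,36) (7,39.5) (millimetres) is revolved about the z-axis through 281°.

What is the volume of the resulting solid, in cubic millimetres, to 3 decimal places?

Profile (r,z), 5 vertices: (1,13) (3,8) (18.5,28.5) (12.5,36) (7,39.5)
edge 0: (1,13)→(3,8)  cross = 1·8 − 3·13 = -31.0000; (r_i+r_j)·cross = 4·-31.0000 = -124.0000
edge 1: (3,8)→(18.5,28.5)  cross = 3·28.5 − 18.5·8 = -62.5000; (r_i+r_j)·cross = 21.5·-62.5000 = -1343.7500
edge 2: (18.5,28.5)→(12.5,36)  cross = 18.5·36 − 12.5·28.5 = 309.7500; (r_i+r_j)·cross = 31·309.7500 = 9602.2500
edge 3: (12.5,36)→(7,39.5)  cross = 12.5·39.5 − 7·36 = 241.7500; (r_i+r_j)·cross = 19.5·241.7500 = 4714.1250
edge 4: (7,39.5)→(1,13)  cross = 7·13 − 1·39.5 = 51.5000; (r_i+r_j)·cross = 8·51.5000 = 412.0000
Σcross = 509.5000 → A = |Σcross|/2 = 254.7500 mm²
Σ(r_i+r_j)·cross = 13260.6250 → first moment M = |Σ|/6 = 2210.1042
R_c = M/A = 2210.1042/254.7500 = 8.6756 mm
θ = 281° = 4.904375 rad
V = θ·R_c·A = 4.904375·8.6756·254.7500 = 10839.180 mm³

Volume = 10839.180 mm³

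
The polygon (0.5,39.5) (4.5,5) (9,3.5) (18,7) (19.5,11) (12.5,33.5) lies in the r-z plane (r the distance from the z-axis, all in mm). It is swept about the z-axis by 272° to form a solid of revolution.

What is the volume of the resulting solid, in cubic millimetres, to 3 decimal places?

Volume = 18783.565 mm³

Profile (r,z), 6 vertices: (0.5,39.5) (4.5,5) (9,3.5) (18,7) (19.5,11) (12.5,33.5)
edge 0: (0.5,39.5)→(4.5,5)  cross = 0.5·5 − 4.5·39.5 = -175.2500; (r_i+r_j)·cross = 5·-175.2500 = -876.2500
edge 1: (4.5,5)→(9,3.5)  cross = 4.5·3.5 − 9·5 = -29.2500; (r_i+r_j)·cross = 13.5·-29.2500 = -394.8750
edge 2: (9,3.5)→(18,7)  cross = 9·7 − 18·3.5 = 0.0000; (r_i+r_j)·cross = 27·0.0000 = 0.0000
edge 3: (18,7)→(19.5,11)  cross = 18·11 − 19.5·7 = 61.5000; (r_i+r_j)·cross = 37.5·61.5000 = 2306.2500
edge 4: (19.5,11)→(12.5,33.5)  cross = 19.5·33.5 − 12.5·11 = 515.7500; (r_i+r_j)·cross = 32·515.7500 = 16504.0000
edge 5: (12.5,33.5)→(0.5,39.5)  cross = 12.5·39.5 − 0.5·33.5 = 477.0000; (r_i+r_j)·cross = 13·477.0000 = 6201.0000
Σcross = 849.7500 → A = |Σcross|/2 = 424.8750 mm²
Σ(r_i+r_j)·cross = 23740.1250 → first moment M = |Σ|/6 = 3956.6875
R_c = M/A = 3956.6875/424.8750 = 9.3126 mm
θ = 272° = 4.747296 rad
V = θ·R_c·A = 4.747296·9.3126·424.8750 = 18783.565 mm³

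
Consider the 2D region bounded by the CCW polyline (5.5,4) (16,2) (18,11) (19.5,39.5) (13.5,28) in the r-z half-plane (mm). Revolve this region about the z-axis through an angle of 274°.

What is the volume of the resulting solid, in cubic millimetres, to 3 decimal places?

Volume = 16546.419 mm³

Profile (r,z), 5 vertices: (5.5,4) (16,2) (18,11) (19.5,39.5) (13.5,28)
edge 0: (5.5,4)→(16,2)  cross = 5.5·2 − 16·4 = -53.0000; (r_i+r_j)·cross = 21.5·-53.0000 = -1139.5000
edge 1: (16,2)→(18,11)  cross = 16·11 − 18·2 = 140.0000; (r_i+r_j)·cross = 34·140.0000 = 4760.0000
edge 2: (18,11)→(19.5,39.5)  cross = 18·39.5 − 19.5·11 = 496.5000; (r_i+r_j)·cross = 37.5·496.5000 = 18618.7500
edge 3: (19.5,39.5)→(13.5,28)  cross = 19.5·28 − 13.5·39.5 = 12.7500; (r_i+r_j)·cross = 33·12.7500 = 420.7500
edge 4: (13.5,28)→(5.5,4)  cross = 13.5·4 − 5.5·28 = -100.0000; (r_i+r_j)·cross = 19·-100.0000 = -1900.0000
Σcross = 496.2500 → A = |Σcross|/2 = 248.1250 mm²
Σ(r_i+r_j)·cross = 20760.0000 → first moment M = |Σ|/6 = 3460.0000
R_c = M/A = 3460.0000/248.1250 = 13.9446 mm
θ = 274° = 4.782202 rad
V = θ·R_c·A = 4.782202·13.9446·248.1250 = 16546.419 mm³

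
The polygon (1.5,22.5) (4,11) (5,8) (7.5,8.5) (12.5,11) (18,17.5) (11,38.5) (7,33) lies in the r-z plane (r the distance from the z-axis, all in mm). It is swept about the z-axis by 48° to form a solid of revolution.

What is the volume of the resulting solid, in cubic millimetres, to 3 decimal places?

Profile (r,z), 8 vertices: (1.5,22.5) (4,11) (5,8) (7.5,8.5) (12.5,11) (18,17.5) (11,38.5) (7,33)
edge 0: (1.5,22.5)→(4,11)  cross = 1.5·11 − 4·22.5 = -73.5000; (r_i+r_j)·cross = 5.5·-73.5000 = -404.2500
edge 1: (4,11)→(5,8)  cross = 4·8 − 5·11 = -23.0000; (r_i+r_j)·cross = 9·-23.0000 = -207.0000
edge 2: (5,8)→(7.5,8.5)  cross = 5·8.5 − 7.5·8 = -17.5000; (r_i+r_j)·cross = 12.5·-17.5000 = -218.7500
edge 3: (7.5,8.5)→(12.5,11)  cross = 7.5·11 − 12.5·8.5 = -23.7500; (r_i+r_j)·cross = 20·-23.7500 = -475.0000
edge 4: (12.5,11)→(18,17.5)  cross = 12.5·17.5 − 18·11 = 20.7500; (r_i+r_j)·cross = 30.5·20.7500 = 632.8750
edge 5: (18,17.5)→(11,38.5)  cross = 18·38.5 − 11·17.5 = 500.5000; (r_i+r_j)·cross = 29·500.5000 = 14514.5000
edge 6: (11,38.5)→(7,33)  cross = 11·33 − 7·38.5 = 93.5000; (r_i+r_j)·cross = 18·93.5000 = 1683.0000
edge 7: (7,33)→(1.5,22.5)  cross = 7·22.5 − 1.5·33 = 108.0000; (r_i+r_j)·cross = 8.5·108.0000 = 918.0000
Σcross = 585.0000 → A = |Σcross|/2 = 292.5000 mm²
Σ(r_i+r_j)·cross = 16443.3750 → first moment M = |Σ|/6 = 2740.5625
R_c = M/A = 2740.5625/292.5000 = 9.3694 mm
θ = 48° = 0.837758 rad
V = θ·R_c·A = 0.837758·9.3694·292.5000 = 2295.928 mm³

Volume = 2295.928 mm³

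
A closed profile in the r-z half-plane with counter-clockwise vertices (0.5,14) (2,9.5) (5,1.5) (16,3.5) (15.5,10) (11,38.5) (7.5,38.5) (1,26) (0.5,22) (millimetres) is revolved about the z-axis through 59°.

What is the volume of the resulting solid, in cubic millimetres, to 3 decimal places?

Profile (r,z), 9 vertices: (0.5,14) (2,9.5) (5,1.5) (16,3.5) (15.5,10) (11,38.5) (7.5,38.5) (1,26) (0.5,22)
edge 0: (0.5,14)→(2,9.5)  cross = 0.5·9.5 − 2·14 = -23.2500; (r_i+r_j)·cross = 2.5·-23.2500 = -58.1250
edge 1: (2,9.5)→(5,1.5)  cross = 2·1.5 − 5·9.5 = -44.5000; (r_i+r_j)·cross = 7·-44.5000 = -311.5000
edge 2: (5,1.5)→(16,3.5)  cross = 5·3.5 − 16·1.5 = -6.5000; (r_i+r_j)·cross = 21·-6.5000 = -136.5000
edge 3: (16,3.5)→(15.5,10)  cross = 16·10 − 15.5·3.5 = 105.7500; (r_i+r_j)·cross = 31.5·105.7500 = 3331.1250
edge 4: (15.5,10)→(11,38.5)  cross = 15.5·38.5 − 11·10 = 486.7500; (r_i+r_j)·cross = 26.5·486.7500 = 12898.8750
edge 5: (11,38.5)→(7.5,38.5)  cross = 11·38.5 − 7.5·38.5 = 134.7500; (r_i+r_j)·cross = 18.5·134.7500 = 2492.8750
edge 6: (7.5,38.5)→(1,26)  cross = 7.5·26 − 1·38.5 = 156.5000; (r_i+r_j)·cross = 8.5·156.5000 = 1330.2500
edge 7: (1,26)→(0.5,22)  cross = 1·22 − 0.5·26 = 9.0000; (r_i+r_j)·cross = 1.5·9.0000 = 13.5000
edge 8: (0.5,22)→(0.5,14)  cross = 0.5·14 − 0.5·22 = -4.0000; (r_i+r_j)·cross = 1·-4.0000 = -4.0000
Σcross = 814.5000 → A = |Σcross|/2 = 407.2500 mm²
Σ(r_i+r_j)·cross = 19556.5000 → first moment M = |Σ|/6 = 3259.4167
R_c = M/A = 3259.4167/407.2500 = 8.0035 mm
θ = 59° = 1.029744 rad
V = θ·R_c·A = 1.029744·8.0035·407.2500 = 3356.366 mm³

Volume = 3356.366 mm³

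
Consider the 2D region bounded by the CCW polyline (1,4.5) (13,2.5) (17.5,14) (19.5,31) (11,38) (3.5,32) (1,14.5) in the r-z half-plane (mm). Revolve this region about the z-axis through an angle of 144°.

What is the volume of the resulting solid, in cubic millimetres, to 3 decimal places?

Profile (r,z), 7 vertices: (1,4.5) (13,2.5) (17.5,14) (19.5,31) (11,38) (3.5,32) (1,14.5)
edge 0: (1,4.5)→(13,2.5)  cross = 1·2.5 − 13·4.5 = -56.0000; (r_i+r_j)·cross = 14·-56.0000 = -784.0000
edge 1: (13,2.5)→(17.5,14)  cross = 13·14 − 17.5·2.5 = 138.2500; (r_i+r_j)·cross = 30.5·138.2500 = 4216.6250
edge 2: (17.5,14)→(19.5,31)  cross = 17.5·31 − 19.5·14 = 269.5000; (r_i+r_j)·cross = 37·269.5000 = 9971.5000
edge 3: (19.5,31)→(11,38)  cross = 19.5·38 − 11·31 = 400.0000; (r_i+r_j)·cross = 30.5·400.0000 = 12200.0000
edge 4: (11,38)→(3.5,32)  cross = 11·32 − 3.5·38 = 219.0000; (r_i+r_j)·cross = 14.5·219.0000 = 3175.5000
edge 5: (3.5,32)→(1,14.5)  cross = 3.5·14.5 − 1·32 = 18.7500; (r_i+r_j)·cross = 4.5·18.7500 = 84.3750
edge 6: (1,14.5)→(1,4.5)  cross = 1·4.5 − 1·14.5 = -10.0000; (r_i+r_j)·cross = 2·-10.0000 = -20.0000
Σcross = 979.5000 → A = |Σcross|/2 = 489.7500 mm²
Σ(r_i+r_j)·cross = 28844.0000 → first moment M = |Σ|/6 = 4807.3333
R_c = M/A = 4807.3333/489.7500 = 9.8159 mm
θ = 144° = 2.513274 rad
V = θ·R_c·A = 2.513274·9.8159·489.7500 = 12082.146 mm³

Volume = 12082.146 mm³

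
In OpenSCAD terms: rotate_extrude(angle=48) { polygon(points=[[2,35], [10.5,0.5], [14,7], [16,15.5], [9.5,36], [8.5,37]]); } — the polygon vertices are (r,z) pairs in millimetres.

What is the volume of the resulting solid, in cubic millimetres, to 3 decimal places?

Profile (r,z), 6 vertices: (2,35) (10.5,0.5) (14,7) (16,15.5) (9.5,36) (8.5,37)
edge 0: (2,35)→(10.5,0.5)  cross = 2·0.5 − 10.5·35 = -366.5000; (r_i+r_j)·cross = 12.5·-366.5000 = -4581.2500
edge 1: (10.5,0.5)→(14,7)  cross = 10.5·7 − 14·0.5 = 66.5000; (r_i+r_j)·cross = 24.5·66.5000 = 1629.2500
edge 2: (14,7)→(16,15.5)  cross = 14·15.5 − 16·7 = 105.0000; (r_i+r_j)·cross = 30·105.0000 = 3150.0000
edge 3: (16,15.5)→(9.5,36)  cross = 16·36 − 9.5·15.5 = 428.7500; (r_i+r_j)·cross = 25.5·428.7500 = 10933.1250
edge 4: (9.5,36)→(8.5,37)  cross = 9.5·37 − 8.5·36 = 45.5000; (r_i+r_j)·cross = 18·45.5000 = 819.0000
edge 5: (8.5,37)→(2,35)  cross = 8.5·35 − 2·37 = 223.5000; (r_i+r_j)·cross = 10.5·223.5000 = 2346.7500
Σcross = 502.7500 → A = |Σcross|/2 = 251.3750 mm²
Σ(r_i+r_j)·cross = 14296.8750 → first moment M = |Σ|/6 = 2382.8125
R_c = M/A = 2382.8125/251.3750 = 9.4791 mm
θ = 48° = 0.837758 rad
V = θ·R_c·A = 0.837758·9.4791·251.3750 = 1996.220 mm³

Volume = 1996.220 mm³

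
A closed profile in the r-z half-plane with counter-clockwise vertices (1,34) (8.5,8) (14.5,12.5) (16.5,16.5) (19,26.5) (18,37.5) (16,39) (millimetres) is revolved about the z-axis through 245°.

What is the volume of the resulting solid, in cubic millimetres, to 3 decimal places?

Profile (r,z), 7 vertices: (1,34) (8.5,8) (14.5,12.5) (16.5,16.5) (19,26.5) (18,37.5) (16,39)
edge 0: (1,34)→(8.5,8)  cross = 1·8 − 8.5·34 = -281.0000; (r_i+r_j)·cross = 9.5·-281.0000 = -2669.5000
edge 1: (8.5,8)→(14.5,12.5)  cross = 8.5·12.5 − 14.5·8 = -9.7500; (r_i+r_j)·cross = 23·-9.7500 = -224.2500
edge 2: (14.5,12.5)→(16.5,16.5)  cross = 14.5·16.5 − 16.5·12.5 = 33.0000; (r_i+r_j)·cross = 31·33.0000 = 1023.0000
edge 3: (16.5,16.5)→(19,26.5)  cross = 16.5·26.5 − 19·16.5 = 123.7500; (r_i+r_j)·cross = 35.5·123.7500 = 4393.1250
edge 4: (19,26.5)→(18,37.5)  cross = 19·37.5 − 18·26.5 = 235.5000; (r_i+r_j)·cross = 37·235.5000 = 8713.5000
edge 5: (18,37.5)→(16,39)  cross = 18·39 − 16·37.5 = 102.0000; (r_i+r_j)·cross = 34·102.0000 = 3468.0000
edge 6: (16,39)→(1,34)  cross = 16·34 − 1·39 = 505.0000; (r_i+r_j)·cross = 17·505.0000 = 8585.0000
Σcross = 708.5000 → A = |Σcross|/2 = 354.2500 mm²
Σ(r_i+r_j)·cross = 23288.8750 → first moment M = |Σ|/6 = 3881.4792
R_c = M/A = 3881.4792/354.2500 = 10.9569 mm
θ = 245° = 4.276057 rad
V = θ·R_c·A = 4.276057·10.9569·354.2500 = 16597.425 mm³

Volume = 16597.425 mm³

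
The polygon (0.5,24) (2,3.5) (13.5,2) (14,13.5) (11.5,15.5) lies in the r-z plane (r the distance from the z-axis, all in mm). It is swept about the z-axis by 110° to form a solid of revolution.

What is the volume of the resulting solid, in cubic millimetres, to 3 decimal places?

Volume = 2639.651 mm³

Profile (r,z), 5 vertices: (0.5,24) (2,3.5) (13.5,2) (14,13.5) (11.5,15.5)
edge 0: (0.5,24)→(2,3.5)  cross = 0.5·3.5 − 2·24 = -46.2500; (r_i+r_j)·cross = 2.5·-46.2500 = -115.6250
edge 1: (2,3.5)→(13.5,2)  cross = 2·2 − 13.5·3.5 = -43.2500; (r_i+r_j)·cross = 15.5·-43.2500 = -670.3750
edge 2: (13.5,2)→(14,13.5)  cross = 13.5·13.5 − 14·2 = 154.2500; (r_i+r_j)·cross = 27.5·154.2500 = 4241.8750
edge 3: (14,13.5)→(11.5,15.5)  cross = 14·15.5 − 11.5·13.5 = 61.7500; (r_i+r_j)·cross = 25.5·61.7500 = 1574.6250
edge 4: (11.5,15.5)→(0.5,24)  cross = 11.5·24 − 0.5·15.5 = 268.2500; (r_i+r_j)·cross = 12·268.2500 = 3219.0000
Σcross = 394.7500 → A = |Σcross|/2 = 197.3750 mm²
Σ(r_i+r_j)·cross = 8249.5000 → first moment M = |Σ|/6 = 1374.9167
R_c = M/A = 1374.9167/197.3750 = 6.9660 mm
θ = 110° = 1.919862 rad
V = θ·R_c·A = 1.919862·6.9660·197.3750 = 2639.651 mm³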